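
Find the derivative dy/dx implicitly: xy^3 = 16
Differentiate the relation implicitly: treat y = y(x) and apply the chain rule, so every y-derivative picks up a y' = dy/dx factor.

With everything moved to the left-hand side, differentiate term by term:
  d/dx[xy^3] = 3xy^2·y' + y^3
  d/dx[-16] = 0

Separating the contributions that come from x directly and those that come through y:
  without y':      y^3
  multiplying y':  3xy^2

so (y^3) + (3xy^2)·y' = 0, and therefore
  dy/dx = -(y^3)/(3xy^2) = -y/(3x)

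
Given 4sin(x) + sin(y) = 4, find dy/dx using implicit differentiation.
Take d/dx of both sides. Since y is implicitly a function of x, the chain rule attaches a y' = dy/dx factor whenever we differentiate through y.

Set F(x, y) = (left side) − (right side), so the curve is F = 0. Differentiating each term of F:
  d/dx[4sin(x)] = 4cos(x)
  d/dx[sin(y)] = y'·cos(y)
  d/dx[-4] = 0

Collecting, the y'-free part is the partial derivative in x and the y' coefficient is the partial derivative in y:
  ∂F/∂x = 4cos(x)
  ∂F/∂y = cos(y)

so d/dx[F(x, y(x))] = ∂F/∂x + (∂F/∂y)·y' = 0. Rearranging,
  dy/dx = -(∂F/∂x)/(∂F/∂y) = -(4cos(x))/(cos(y)) = -4cos(x)/cos(y)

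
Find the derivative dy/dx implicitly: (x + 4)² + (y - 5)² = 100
Differentiate the relation implicitly: treat y = y(x) and apply the chain rule, so every y-derivative picks up a y' = dy/dx factor.

With everything moved to the left-hand side, differentiate term by term:
  d/dx[(x + 4)^2] = 2x + 8
  d/dx[(y - 5)^2] = 2·y'(y - 5)
  d/dx[-100] = 0

Separating the contributions that come from x directly and those that come through y:
  without y':      2x + 8
  multiplying y':  2y - 10

so (2x + 8) + (2y - 10)·y' = 0, and therefore
  dy/dx = -(2x + 8)/(2y - 10) = (-x - 4)/(y - 5)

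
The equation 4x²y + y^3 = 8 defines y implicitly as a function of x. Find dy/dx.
Differentiate the relation implicitly: treat y = y(x) and apply the chain rule, so every y-derivative picks up a y' = dy/dx factor.

With everything moved to the left-hand side, differentiate term by term:
  d/dx[4x^2y] = 4x^2·y' + 8xy
  d/dx[y^3] = 3y^2·y'
  d/dx[-8] = 0

Separating the contributions that come from x directly and those that come through y:
  without y':      8xy
  multiplying y':  4x^2 + 3y^2

so (8xy) + (4x^2 + 3y^2)·y' = 0, and therefore
  dy/dx = -(8xy)/(4x^2 + 3y^2) = -8xy/(4x^2 + 3y^2)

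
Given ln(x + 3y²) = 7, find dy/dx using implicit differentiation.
Apply d/dx to both sides, remembering that y depends on x. Each occurrence of y therefore brings in a y' = dy/dx via the chain rule.

With F(x, y) equal to the left-hand side minus the right, differentiate F term by term:
  d/dx[ln(x + 3y^2)] = (6y·y' + 1)/(x + 3y^2)
  d/dx[-7] = 0
Adding these up, d/dx[F] = 0 becomes
  (1/(x + 3y^2)) + (6y/(x + 3y^2))·y' = 0,
so isolating y',
  dy/dx = -(1/(x + 3y^2))/(6y/(x + 3y^2)) = -1/(6y)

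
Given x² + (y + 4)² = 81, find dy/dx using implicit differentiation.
Differentiate both sides with respect to x, treating y as y(x). By the chain rule, any term containing y contributes a factor of y' = dy/dx when we differentiate it.

Move every term to one side and write the relation as F(x, y) = 0. Term by term,
  d/dx[x^2] = 2x
  d/dx[(y + 4)^2] = 2·y'(y + 4)
  d/dx[-81] = 0

The pieces without y' make up ∂F/∂x and the coefficient of y' is ∂F/∂y:
  ∂F/∂x = 2x,
  ∂F/∂y = 2y + 8.

Since d/dx[F] = ∂F/∂x + (∂F/∂y)·y' = 0, solve for y':
  (∂F/∂y)·y' = -∂F/∂x
  dy/dx = -(∂F/∂x)/(∂F/∂y) = -(2x)/(2y + 8) = -x/(y + 4)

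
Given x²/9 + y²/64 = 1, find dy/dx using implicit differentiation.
Differentiate the relation implicitly: treat y = y(x) and apply the chain rule, so every y-derivative picks up a y' = dy/dx factor.

With everything moved to the left-hand side, differentiate term by term:
  d/dx[x^2/9] = 2x/9
  d/dx[y^2/64] = y·y'/32
  d/dx[-1] = 0

Separating the contributions that come from x directly and those that come through y:
  without y':      2x/9
  multiplying y':  y/32

so (2x/9) + (y/32)·y' = 0, and therefore
  dy/dx = -(2x/9)/(y/32) = -64x/(9y)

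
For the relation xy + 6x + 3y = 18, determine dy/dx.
Take d/dx of both sides. Since y is implicitly a function of x, the chain rule attaches a y' = dy/dx factor whenever we differentiate through y.

Set F(x, y) = (left side) − (right side), so the curve is F = 0. Differentiating each term of F:
  d/dx[xy] = x·y' + y
  d/dx[6x] = 6
  d/dx[3y] = 3·y'
  d/dx[-18] = 0

Collecting, the y'-free part is the partial derivative in x and the y' coefficient is the partial derivative in y:
  ∂F/∂x = y + 6
  ∂F/∂y = x + 3

so d/dx[F(x, y(x))] = ∂F/∂x + (∂F/∂y)·y' = 0. Rearranging,
  dy/dx = -(∂F/∂x)/(∂F/∂y) = -(y + 6)/(x + 3) = (-y - 6)/(x + 3)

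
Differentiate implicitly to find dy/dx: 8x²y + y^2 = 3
Apply d/dx to both sides, remembering that y depends on x. Each occurrence of y therefore brings in a y' = dy/dx via the chain rule.

With F(x, y) equal to the left-hand side minus the right, differentiate F term by term:
  d/dx[8x^2y] = 8x^2·y' + 16xy
  d/dx[y^2] = 2y·y'
  d/dx[-3] = 0
Adding these up, d/dx[F] = 0 becomes
  (16xy) + (8x^2 + 2y)·y' = 0,
so isolating y',
  dy/dx = -(16xy)/(8x^2 + 2y) = -8xy/(4x^2 + y)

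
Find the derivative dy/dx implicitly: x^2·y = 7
Take d/dx of both sides. Since y is implicitly a function of x, the chain rule attaches a y' = dy/dx factor whenever we differentiate through y.

Set F(x, y) = (left side) − (right side), so the curve is F = 0. Differentiating each term of F:
  d/dx[x^2y] = x^2·y' + 2xy
  d/dx[-7] = 0

Collecting, the y'-free part is the partial derivative in x and the y' coefficient is the partial derivative in y:
  ∂F/∂x = 2xy
  ∂F/∂y = x^2

so d/dx[F(x, y(x))] = ∂F/∂x + (∂F/∂y)·y' = 0. Rearranging,
  dy/dx = -(∂F/∂x)/(∂F/∂y) = -(2xy)/(x^2) = -2y/x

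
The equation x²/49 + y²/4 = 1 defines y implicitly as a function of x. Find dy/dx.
Apply d/dx to both sides, remembering that y depends on x. Each occurrence of y therefore brings in a y' = dy/dx via the chain rule.

With F(x, y) equal to the left-hand side minus the right, differentiate F term by term:
  d/dx[x^2/49] = 2x/49
  d/dx[y^2/4] = y·y'/2
  d/dx[-1] = 0
Adding these up, d/dx[F] = 0 becomes
  (2x/49) + (y/2)·y' = 0,
so isolating y',
  dy/dx = -(2x/49)/(y/2) = -4x/(49y)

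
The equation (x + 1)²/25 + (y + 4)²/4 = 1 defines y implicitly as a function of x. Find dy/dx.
Apply d/dx to both sides, remembering that y depends on x. Each occurrence of y therefore brings in a y' = dy/dx via the chain rule.

With F(x, y) equal to the left-hand side minus the right, differentiate F term by term:
  d/dx[(x + 1)^2/25] = 2x/25 + 2/25
  d/dx[(y + 4)^2/4] = y'(y + 4)/2
  d/dx[-1] = 0
Adding these up, d/dx[F] = 0 becomes
  (2x/25 + 2/25) + (y/2 + 2)·y' = 0,
so isolating y',
  dy/dx = -(2x/25 + 2/25)/(y/2 + 2)
        = -(2(x + 1)/25)/((y + 4)/2) = 4(-x - 1)/(25(y + 4))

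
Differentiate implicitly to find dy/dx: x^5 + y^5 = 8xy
Take d/dx of both sides. Since y is implicitly a function of x, the chain rule attaches a y' = dy/dx factor whenever we differentiate through y.

Set F(x, y) = (left side) − (right side), so the curve is F = 0. Differentiating each term of F:
  d/dx[x^5] = 5x^4
  d/dx[-8xy] = -8x·y' - 8y
  d/dx[y^5] = 5y^4·y'

Collecting, the y'-free part is the partial derivative in x and the y' coefficient is the partial derivative in y:
  ∂F/∂x = 5x^4 - 8y
  ∂F/∂y = -8x + 5y^4

so d/dx[F(x, y(x))] = ∂F/∂x + (∂F/∂y)·y' = 0. Rearranging,
  dy/dx = -(∂F/∂x)/(∂F/∂y) = -(5x^4 - 8y)/(-8x + 5y^4) = (5x^4 - 8y)/(8x - 5y^4)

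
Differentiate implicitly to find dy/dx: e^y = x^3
Apply d/dx to both sides, remembering that y depends on x. Each occurrence of y therefore brings in a y' = dy/dx via the chain rule.

With F(x, y) equal to the left-hand side minus the right, differentiate F term by term:
  d/dx[-x^3] = -3x^2
  d/dx[e^(y)] = y'·e^(y)
Adding these up, d/dx[F] = 0 becomes
  (-3x^2) + (e^(y))·y' = 0,
so isolating y',
  dy/dx = -(-3x^2)/(e^(y)) = 3x^2e^(-y)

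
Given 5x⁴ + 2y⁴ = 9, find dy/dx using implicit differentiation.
Apply d/dx to both sides, remembering that y depends on x. Each occurrence of y therefore brings in a y' = dy/dx via the chain rule.

With F(x, y) equal to the left-hand side minus the right, differentiate F term by term:
  d/dx[5x^4] = 20x^3
  d/dx[2y^4] = 8y^3·y'
  d/dx[-9] = 0
Adding these up, d/dx[F] = 0 becomes
  (20x^3) + (8y^3)·y' = 0,
so isolating y',
  dy/dx = -(20x^3)/(8y^3) = -5x^3/(2y^3)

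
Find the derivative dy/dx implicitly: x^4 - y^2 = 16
Take d/dx of both sides. Since y is implicitly a function of x, the chain rule attaches a y' = dy/dx factor whenever we differentiate through y.

Set F(x, y) = (left side) − (right side), so the curve is F = 0. Differentiating each term of F:
  d/dx[x^4] = 4x^3
  d/dx[-y^2] = -2y·y'
  d/dx[-16] = 0

Collecting, the y'-free part is the partial derivative in x and the y' coefficient is the partial derivative in y:
  ∂F/∂x = 4x^3
  ∂F/∂y = -2y

so d/dx[F(x, y(x))] = ∂F/∂x + (∂F/∂y)·y' = 0. Rearranging,
  dy/dx = -(∂F/∂x)/(∂F/∂y) = -(4x^3)/(-2y) = 2x^3/y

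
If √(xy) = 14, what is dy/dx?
Differentiate both sides with respect to x, treating y as y(x). By the chain rule, any term containing y contributes a factor of y' = dy/dx when we differentiate it.

Move every term to one side and write the relation as F(x, y) = 0. Term by term,
  d/dx[√(xy)] = √(xy)(x·y'/2 + y/2)/(xy)
  d/dx[-14] = 0

The pieces without y' make up ∂F/∂x and the coefficient of y' is ∂F/∂y:
  ∂F/∂x = √(xy)/(2x),
  ∂F/∂y = √(xy)/(2y).

Since d/dx[F] = ∂F/∂x + (∂F/∂y)·y' = 0, solve for y':
  (∂F/∂y)·y' = -∂F/∂x
  dy/dx = -(∂F/∂x)/(∂F/∂y) = -(√(xy)/(2x))/(√(xy)/(2y)) = -y/x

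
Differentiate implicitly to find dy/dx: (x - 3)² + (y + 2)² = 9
Apply d/dx to both sides, remembering that y depends on x. Each occurrence of y therefore brings in a y' = dy/dx via the chain rule.

With F(x, y) equal to the left-hand side minus the right, differentiate F term by term:
  d/dx[(x - 3)^2] = 2x - 6
  d/dx[(y + 2)^2] = 2·y'(y + 2)
  d/dx[-9] = 0
Adding these up, d/dx[F] = 0 becomes
  (2x - 6) + (2y + 4)·y' = 0,
so isolating y',
  dy/dx = -(2x - 6)/(2y + 4) = (3 - x)/(y + 2)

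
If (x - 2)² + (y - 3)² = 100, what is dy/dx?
Differentiate both sides with respect to x, treating y as y(x). By the chain rule, any term containing y contributes a factor of y' = dy/dx when we differentiate it.

Move every term to one side and write the relation as F(x, y) = 0. Term by term,
  d/dx[(x - 2)^2] = 2x - 4
  d/dx[(y - 3)^2] = 2·y'(y - 3)
  d/dx[-100] = 0

The pieces without y' make up ∂F/∂x and the coefficient of y' is ∂F/∂y:
  ∂F/∂x = 2x - 4,
  ∂F/∂y = 2y - 6.

Since d/dx[F] = ∂F/∂x + (∂F/∂y)·y' = 0, solve for y':
  (∂F/∂y)·y' = -∂F/∂x
  dy/dx = -(∂F/∂x)/(∂F/∂y) = -(2x - 4)/(2y - 6) = (2 - x)/(y - 3)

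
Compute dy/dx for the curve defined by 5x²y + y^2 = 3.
Take d/dx of both sides. Since y is implicitly a function of x, the chain rule attaches a y' = dy/dx factor whenever we differentiate through y.

Set F(x, y) = (left side) − (right side), so the curve is F = 0. Differentiating each term of F:
  d/dx[5x^2y] = 5x^2·y' + 10xy
  d/dx[y^2] = 2y·y'
  d/dx[-3] = 0

Collecting, the y'-free part is the partial derivative in x and the y' coefficient is the partial derivative in y:
  ∂F/∂x = 10xy
  ∂F/∂y = 5x^2 + 2y

so d/dx[F(x, y(x))] = ∂F/∂x + (∂F/∂y)·y' = 0. Rearranging,
  dy/dx = -(∂F/∂x)/(∂F/∂y) = -(10xy)/(5x^2 + 2y) = -10xy/(5x^2 + 2y)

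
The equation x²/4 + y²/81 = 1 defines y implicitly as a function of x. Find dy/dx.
Differentiate both sides with respect to x, treating y as y(x). By the chain rule, any term containing y contributes a factor of y' = dy/dx when we differentiate it.

Move every term to one side and write the relation as F(x, y) = 0. Term by term,
  d/dx[x^2/4] = x/2
  d/dx[y^2/81] = 2y·y'/81
  d/dx[-1] = 0

The pieces without y' make up ∂F/∂x and the coefficient of y' is ∂F/∂y:
  ∂F/∂x = x/2,
  ∂F/∂y = 2y/81.

Since d/dx[F] = ∂F/∂x + (∂F/∂y)·y' = 0, solve for y':
  (∂F/∂y)·y' = -∂F/∂x
  dy/dx = -(∂F/∂x)/(∂F/∂y) = -(x/2)/(2y/81) = -81x/(4y)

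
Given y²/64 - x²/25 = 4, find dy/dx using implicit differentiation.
Apply d/dx to both sides, remembering that y depends on x. Each occurrence of y therefore brings in a y' = dy/dx via the chain rule.

With F(x, y) equal to the left-hand side minus the right, differentiate F term by term:
  d/dx[-x^2/25] = -2x/25
  d/dx[y^2/64] = y·y'/32
  d/dx[-4] = 0
Adding these up, d/dx[F] = 0 becomes
  (-2x/25) + (y/32)·y' = 0,
so isolating y',
  dy/dx = -(-2x/25)/(y/32) = 64x/(25y)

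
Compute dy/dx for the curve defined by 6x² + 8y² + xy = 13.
Differentiate the relation implicitly: treat y = y(x) and apply the chain rule, so every y-derivative picks up a y' = dy/dx factor.

With everything moved to the left-hand side, differentiate term by term:
  d/dx[6x^2] = 12x
  d/dx[xy] = x·y' + y
  d/dx[8y^2] = 16y·y'
  d/dx[-13] = 0

Separating the contributions that come from x directly and those that come through y:
  without y':      12x + y
  multiplying y':  x + 16y

so (12x + y) + (x + 16y)·y' = 0, and therefore
  dy/dx = -(12x + y)/(x + 16y) = (-12x - y)/(x + 16y)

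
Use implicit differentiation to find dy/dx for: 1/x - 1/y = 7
Differentiate the relation implicitly: treat y = y(x) and apply the chain rule, so every y-derivative picks up a y' = dy/dx factor.

With everything moved to the left-hand side, differentiate term by term:
  d/dx[-1/y] = y'/y^2
  d/dx[1/x] = -1/x^2
  d/dx[-7] = 0

Separating the contributions that come from x directly and those that come through y:
  without y':      -1/x^2
  multiplying y':  y^(-2)

so (-1/x^2) + (y^(-2))·y' = 0, and therefore
  dy/dx = -(-1/x^2)/(y^(-2)) = y^2/x^2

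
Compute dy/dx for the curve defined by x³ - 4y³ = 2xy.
Differentiate both sides with respect to x, treating y as y(x). By the chain rule, any term containing y contributes a factor of y' = dy/dx when we differentiate it.

Move every term to one side and write the relation as F(x, y) = 0. Term by term,
  d/dx[x^3] = 3x^2
  d/dx[-2xy] = -2x·y' - 2y
  d/dx[-4y^3] = -12y^2·y'

The pieces without y' make up ∂F/∂x and the coefficient of y' is ∂F/∂y:
  ∂F/∂x = 3x^2 - 2y,
  ∂F/∂y = -2x - 12y^2.

Since d/dx[F] = ∂F/∂x + (∂F/∂y)·y' = 0, solve for y':
  (∂F/∂y)·y' = -∂F/∂x
  dy/dx = -(∂F/∂x)/(∂F/∂y) = -(3x^2 - 2y)/(-2x - 12y^2) = (3x^2/2 - y)/(x + 6y^2)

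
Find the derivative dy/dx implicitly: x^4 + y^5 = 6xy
Take d/dx of both sides. Since y is implicitly a function of x, the chain rule attaches a y' = dy/dx factor whenever we differentiate through y.

Set F(x, y) = (left side) − (right side), so the curve is F = 0. Differentiating each term of F:
  d/dx[x^4] = 4x^3
  d/dx[-6xy] = -6x·y' - 6y
  d/dx[y^5] = 5y^4·y'

Collecting, the y'-free part is the partial derivative in x and the y' coefficient is the partial derivative in y:
  ∂F/∂x = 4x^3 - 6y
  ∂F/∂y = -6x + 5y^4

so d/dx[F(x, y(x))] = ∂F/∂x + (∂F/∂y)·y' = 0. Rearranging,
  dy/dx = -(∂F/∂x)/(∂F/∂y) = -(4x^3 - 6y)/(-6x + 5y^4) = 2(2x^3 - 3y)/(6x - 5y^4)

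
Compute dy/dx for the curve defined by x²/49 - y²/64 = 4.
Apply d/dx to both sides, remembering that y depends on x. Each occurrence of y therefore brings in a y' = dy/dx via the chain rule.

With F(x, y) equal to the left-hand side minus the right, differentiate F term by term:
  d/dx[x^2/49] = 2x/49
  d/dx[-y^2/64] = -y·y'/32
  d/dx[-4] = 0
Adding these up, d/dx[F] = 0 becomes
  (2x/49) + (-y/32)·y' = 0,
so isolating y',
  dy/dx = -(2x/49)/(-y/32) = 64x/(49y)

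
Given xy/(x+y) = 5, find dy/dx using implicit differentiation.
Apply d/dx to both sides, remembering that y depends on x. Each occurrence of y therefore brings in a y' = dy/dx via the chain rule.

With F(x, y) equal to the left-hand side minus the right, differentiate F term by term:
  d/dx[xy/(x + y)] = xy(-y' - 1)/(x + y)^2 + x·y'/(x + y) + y/(x + y)
  d/dx[-5] = 0
Adding these up, d/dx[F] = 0 becomes
  (-xy/(x + y)^2 + y/(x + y)) + (-xy/(x + y)^2 + x/(x + y))·y' = 0,
so isolating y',
  dy/dx = -(-xy/(x + y)^2 + y/(x + y))/(-xy/(x + y)^2 + x/(x + y))
        = -(y^2/(x + y)^2)/(x^2/(x + y)^2) = -y^2/x^2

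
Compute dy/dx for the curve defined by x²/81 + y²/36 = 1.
Differentiate the relation implicitly: treat y = y(x) and apply the chain rule, so every y-derivative picks up a y' = dy/dx factor.

With everything moved to the left-hand side, differentiate term by term:
  d/dx[x^2/81] = 2x/81
  d/dx[y^2/36] = y·y'/18
  d/dx[-1] = 0

Separating the contributions that come from x directly and those that come through y:
  without y':      2x/81
  multiplying y':  y/18

so (2x/81) + (y/18)·y' = 0, and therefore
  dy/dx = -(2x/81)/(y/18) = -4x/(9y)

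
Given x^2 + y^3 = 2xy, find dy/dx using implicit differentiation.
Take d/dx of both sides. Since y is implicitly a function of x, the chain rule attaches a y' = dy/dx factor whenever we differentiate through y.

Set F(x, y) = (left side) − (right side), so the curve is F = 0. Differentiating each term of F:
  d/dx[x^2] = 2x
  d/dx[-2xy] = -2x·y' - 2y
  d/dx[y^3] = 3y^2·y'

Collecting, the y'-free part is the partial derivative in x and the y' coefficient is the partial derivative in y:
  ∂F/∂x = 2x - 2y
  ∂F/∂y = -2x + 3y^2

so d/dx[F(x, y(x))] = ∂F/∂x + (∂F/∂y)·y' = 0. Rearranging,
  dy/dx = -(∂F/∂x)/(∂F/∂y) = -(2x - 2y)/(-2x + 3y^2) = 2(x - y)/(2x - 3y^2)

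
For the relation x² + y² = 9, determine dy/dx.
Apply d/dx to both sides, remembering that y depends on x. Each occurrence of y therefore brings in a y' = dy/dx via the chain rule.

With F(x, y) equal to the left-hand side minus the right, differentiate F term by term:
  d/dx[x^2] = 2x
  d/dx[y^2] = 2y·y'
  d/dx[-9] = 0
Adding these up, d/dx[F] = 0 becomes
  (2x) + (2y)·y' = 0,
so isolating y',
  dy/dx = -(2x)/(2y) = -x/y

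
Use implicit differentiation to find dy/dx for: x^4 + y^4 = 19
Apply d/dx to both sides, remembering that y depends on x. Each occurrence of y therefore brings in a y' = dy/dx via the chain rule.

With F(x, y) equal to the left-hand side minus the right, differentiate F term by term:
  d/dx[x^4] = 4x^3
  d/dx[y^4] = 4y^3·y'
  d/dx[-19] = 0
Adding these up, d/dx[F] = 0 becomes
  (4x^3) + (4y^3)·y' = 0,
so isolating y',
  dy/dx = -(4x^3)/(4y^3) = -x^3/y^3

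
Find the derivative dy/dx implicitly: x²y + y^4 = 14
Differentiate both sides with respect to x, treating y as y(x). By the chain rule, any term containing y contributes a factor of y' = dy/dx when we differentiate it.

Move every term to one side and write the relation as F(x, y) = 0. Term by term,
  d/dx[x^2y] = x^2·y' + 2xy
  d/dx[y^4] = 4y^3·y'
  d/dx[-14] = 0

The pieces without y' make up ∂F/∂x and the coefficient of y' is ∂F/∂y:
  ∂F/∂x = 2xy,
  ∂F/∂y = x^2 + 4y^3.

Since d/dx[F] = ∂F/∂x + (∂F/∂y)·y' = 0, solve for y':
  (∂F/∂y)·y' = -∂F/∂x
  dy/dx = -(∂F/∂x)/(∂F/∂y) = -(2xy)/(x^2 + 4y^3) = -2xy/(x^2 + 4y^3)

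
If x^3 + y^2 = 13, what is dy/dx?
Apply d/dx to both sides, remembering that y depends on x. Each occurrence of y therefore brings in a y' = dy/dx via the chain rule.

With F(x, y) equal to the left-hand side minus the right, differentiate F term by term:
  d/dx[x^3] = 3x^2
  d/dx[y^2] = 2y·y'
  d/dx[-13] = 0
Adding these up, d/dx[F] = 0 becomes
  (3x^2) + (2y)·y' = 0,
so isolating y',
  dy/dx = -(3x^2)/(2y) = -3x^2/(2y)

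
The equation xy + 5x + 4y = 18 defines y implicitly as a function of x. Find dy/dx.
Take d/dx of both sides. Since y is implicitly a function of x, the chain rule attaches a y' = dy/dx factor whenever we differentiate through y.

Set F(x, y) = (left side) − (right side), so the curve is F = 0. Differentiating each term of F:
  d/dx[xy] = x·y' + y
  d/dx[5x] = 5
  d/dx[4y] = 4·y'
  d/dx[-18] = 0

Collecting, the y'-free part is the partial derivative in x and the y' coefficient is the partial derivative in y:
  ∂F/∂x = y + 5
  ∂F/∂y = x + 4

so d/dx[F(x, y(x))] = ∂F/∂x + (∂F/∂y)·y' = 0. Rearranging,
  dy/dx = -(∂F/∂x)/(∂F/∂y) = -(y + 5)/(x + 4) = (-y - 5)/(x + 4)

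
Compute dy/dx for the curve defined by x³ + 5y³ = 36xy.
Differentiate the relation implicitly: treat y = y(x) and apply the chain rule, so every y-derivative picks up a y' = dy/dx factor.

With everything moved to the left-hand side, differentiate term by term:
  d/dx[x^3] = 3x^2
  d/dx[-36xy] = -36x·y' - 36y
  d/dx[5y^3] = 15y^2·y'

Separating the contributions that come from x directly and those that come through y:
  without y':      3x^2 - 36y
  multiplying y':  -36x + 15y^2

so (3x^2 - 36y) + (-36x + 15y^2)·y' = 0, and therefore
  dy/dx = -(3x^2 - 36y)/(-36x + 15y^2) = (x^2 - 12y)/(12x - 5y^2)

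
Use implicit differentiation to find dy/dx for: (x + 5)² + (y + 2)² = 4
Differentiate both sides with respect to x, treating y as y(x). By the chain rule, any term containing y contributes a factor of y' = dy/dx when we differentiate it.

Move every term to one side and write the relation as F(x, y) = 0. Term by term,
  d/dx[(x + 5)^2] = 2x + 10
  d/dx[(y + 2)^2] = 2·y'(y + 2)
  d/dx[-4] = 0

The pieces without y' make up ∂F/∂x and the coefficient of y' is ∂F/∂y:
  ∂F/∂x = 2x + 10,
  ∂F/∂y = 2y + 4.

Since d/dx[F] = ∂F/∂x + (∂F/∂y)·y' = 0, solve for y':
  (∂F/∂y)·y' = -∂F/∂x
  dy/dx = -(∂F/∂x)/(∂F/∂y) = -(2x + 10)/(2y + 4) = (-x - 5)/(y + 2)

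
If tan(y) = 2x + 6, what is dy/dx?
Apply d/dx to both sides, remembering that y depends on x. Each occurrence of y therefore brings in a y' = dy/dx via the chain rule.

With F(x, y) equal to the left-hand side minus the right, differentiate F term by term:
  d/dx[-2x] = -2
  d/dx[tan(y)] = y'(tan(y)^2 + 1)
  d/dx[-6] = 0
Adding these up, d/dx[F] = 0 becomes
  (-2) + (tan(y)^2 + 1)·y' = 0,
so isolating y',
  dy/dx = -(-2)/(tan(y)^2 + 1) = 2cos(y)^2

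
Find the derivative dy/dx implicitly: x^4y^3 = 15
Differentiate both sides with respect to x, treating y as y(x). By the chain rule, any term containing y contributes a factor of y' = dy/dx when we differentiate it.

Move every term to one side and write the relation as F(x, y) = 0. Term by term,
  d/dx[x^4y^3] = 3x^4y^2·y' + 4x^3y^3
  d/dx[-15] = 0

The pieces without y' make up ∂F/∂x and the coefficient of y' is ∂F/∂y:
  ∂F/∂x = 4x^3y^3,
  ∂F/∂y = 3x^4y^2.

Since d/dx[F] = ∂F/∂x + (∂F/∂y)·y' = 0, solve for y':
  (∂F/∂y)·y' = -∂F/∂x
  dy/dx = -(∂F/∂x)/(∂F/∂y) = -(4x^3y^3)/(3x^4y^2) = -4y/(3x)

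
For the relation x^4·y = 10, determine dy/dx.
Apply d/dx to both sides, remembering that y depends on x. Each occurrence of y therefore brings in a y' = dy/dx via the chain rule.

With F(x, y) equal to the left-hand side minus the right, differentiate F term by term:
  d/dx[x^4y] = x^4·y' + 4x^3y
  d/dx[-10] = 0
Adding these up, d/dx[F] = 0 becomes
  (4x^3y) + (x^4)·y' = 0,
so isolating y',
  dy/dx = -(4x^3y)/(x^4) = -4y/x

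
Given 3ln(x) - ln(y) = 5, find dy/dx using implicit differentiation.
Differentiate the relation implicitly: treat y = y(x) and apply the chain rule, so every y-derivative picks up a y' = dy/dx factor.

With everything moved to the left-hand side, differentiate term by term:
  d/dx[3ln(x)] = 3/x
  d/dx[-ln(y)] = -y'/y
  d/dx[-5] = 0

Separating the contributions that come from x directly and those that come through y:
  without y':      3/x
  multiplying y':  -1/y

so (3/x) + (-1/y)·y' = 0, and therefore
  dy/dx = -(3/x)/(-1/y) = 3y/x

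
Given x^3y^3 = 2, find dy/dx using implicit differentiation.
Differentiate both sides with respect to x, treating y as y(x). By the chain rule, any term containing y contributes a factor of y' = dy/dx when we differentiate it.

Move every term to one side and write the relation as F(x, y) = 0. Term by term,
  d/dx[x^3y^3] = 3x^3y^2·y' + 3x^2y^3
  d/dx[-2] = 0

The pieces without y' make up ∂F/∂x and the coefficient of y' is ∂F/∂y:
  ∂F/∂x = 3x^2y^3,
  ∂F/∂y = 3x^3y^2.

Since d/dx[F] = ∂F/∂x + (∂F/∂y)·y' = 0, solve for y':
  (∂F/∂y)·y' = -∂F/∂x
  dy/dx = -(∂F/∂x)/(∂F/∂y) = -(3x^2y^3)/(3x^3y^2) = -y/x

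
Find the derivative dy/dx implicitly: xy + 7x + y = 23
Take d/dx of both sides. Since y is implicitly a function of x, the chain rule attaches a y' = dy/dx factor whenever we differentiate through y.

Set F(x, y) = (left side) − (right side), so the curve is F = 0. Differentiating each term of F:
  d/dx[xy] = x·y' + y
  d/dx[7x] = 7
  d/dx[y] = y'
  d/dx[-23] = 0

Collecting, the y'-free part is the partial derivative in x and the y' coefficient is the partial derivative in y:
  ∂F/∂x = y + 7
  ∂F/∂y = x + 1

so d/dx[F(x, y(x))] = ∂F/∂x + (∂F/∂y)·y' = 0. Rearranging,
  dy/dx = -(∂F/∂x)/(∂F/∂y) = -(y + 7)/(x + 1) = (-y - 7)/(x + 1)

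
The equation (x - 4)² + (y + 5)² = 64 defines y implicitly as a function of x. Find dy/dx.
Apply d/dx to both sides, remembering that y depends on x. Each occurrence of y therefore brings in a y' = dy/dx via the chain rule.

With F(x, y) equal to the left-hand side minus the right, differentiate F term by term:
  d/dx[(x - 4)^2] = 2x - 8
  d/dx[(y + 5)^2] = 2·y'(y + 5)
  d/dx[-64] = 0
Adding these up, d/dx[F] = 0 becomes
  (2x - 8) + (2y + 10)·y' = 0,
so isolating y',
  dy/dx = -(2x - 8)/(2y + 10) = (4 - x)/(y + 5)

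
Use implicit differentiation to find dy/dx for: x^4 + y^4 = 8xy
Apply d/dx to both sides, remembering that y depends on x. Each occurrence of y therefore brings in a y' = dy/dx via the chain rule.

With F(x, y) equal to the left-hand side minus the right, differentiate F term by term:
  d/dx[x^4] = 4x^3
  d/dx[-8xy] = -8x·y' - 8y
  d/dx[y^4] = 4y^3·y'
Adding these up, d/dx[F] = 0 becomes
  (4x^3 - 8y) + (-8x + 4y^3)·y' = 0,
so isolating y',
  dy/dx = -(4x^3 - 8y)/(-8x + 4y^3) = (x^3 - 2y)/(2x - y^3)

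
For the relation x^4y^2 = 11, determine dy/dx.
Differentiate both sides with respect to x, treating y as y(x). By the chain rule, any term containing y contributes a factor of y' = dy/dx when we differentiate it.

Move every term to one side and write the relation as F(x, y) = 0. Term by term,
  d/dx[x^4y^2] = 2x^4y·y' + 4x^3y^2
  d/dx[-11] = 0

The pieces without y' make up ∂F/∂x and the coefficient of y' is ∂F/∂y:
  ∂F/∂x = 4x^3y^2,
  ∂F/∂y = 2x^4y.

Since d/dx[F] = ∂F/∂x + (∂F/∂y)·y' = 0, solve for y':
  (∂F/∂y)·y' = -∂F/∂x
  dy/dx = -(∂F/∂x)/(∂F/∂y) = -(4x^3y^2)/(2x^4y) = -2y/x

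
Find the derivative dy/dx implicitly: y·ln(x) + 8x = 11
Take d/dx of both sides. Since y is implicitly a function of x, the chain rule attaches a y' = dy/dx factor whenever we differentiate through y.

Set F(x, y) = (left side) − (right side), so the curve is F = 0. Differentiating each term of F:
  d/dx[8x] = 8
  d/dx[y·ln(x)] = y'·ln(x) + y/x
  d/dx[-11] = 0

Collecting, the y'-free part is the partial derivative in x and the y' coefficient is the partial derivative in y:
  ∂F/∂x = 8 + y/x
  ∂F/∂y = ln(x)

so d/dx[F(x, y(x))] = ∂F/∂x + (∂F/∂y)·y' = 0. Rearranging,
  dy/dx = -(∂F/∂x)/(∂F/∂y) = -(8 + y/x)/(ln(x))
        = -((8x + y)/x)/(ln(x)) = (-8x - y)/(x·ln(x))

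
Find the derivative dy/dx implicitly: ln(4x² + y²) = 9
Apply d/dx to both sides, remembering that y depends on x. Each occurrence of y therefore brings in a y' = dy/dx via the chain rule.

With F(x, y) equal to the left-hand side minus the right, differentiate F term by term:
  d/dx[ln(4x^2 + y^2)] = (8x + 2y·y')/(4x^2 + y^2)
  d/dx[-9] = 0
Adding these up, d/dx[F] = 0 becomes
  (8x/(4x^2 + y^2)) + (2y/(4x^2 + y^2))·y' = 0,
so isolating y',
  dy/dx = -(8x/(4x^2 + y^2))/(2y/(4x^2 + y^2)) = -4x/y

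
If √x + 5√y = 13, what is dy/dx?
Apply d/dx to both sides, remembering that y depends on x. Each occurrence of y therefore brings in a y' = dy/dx via the chain rule.

With F(x, y) equal to the left-hand side minus the right, differentiate F term by term:
  d/dx[√(x)] = 1/(2√(x))
  d/dx[5√(y)] = 5·y'/(2√(y))
  d/dx[-13] = 0
Adding these up, d/dx[F] = 0 becomes
  (1/(2√(x))) + (5/(2√(y)))·y' = 0,
so isolating y',
  dy/dx = -(1/(2√(x)))/(5/(2√(y))) = -√(y)/(5√(x))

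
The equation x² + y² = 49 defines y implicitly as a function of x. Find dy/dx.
Take d/dx of both sides. Since y is implicitly a function of x, the chain rule attaches a y' = dy/dx factor whenever we differentiate through y.

Set F(x, y) = (left side) − (right side), so the curve is F = 0. Differentiating each term of F:
  d/dx[x^2] = 2x
  d/dx[y^2] = 2y·y'
  d/dx[-49] = 0

Collecting, the y'-free part is the partial derivative in x and the y' coefficient is the partial derivative in y:
  ∂F/∂x = 2x
  ∂F/∂y = 2y

so d/dx[F(x, y(x))] = ∂F/∂x + (∂F/∂y)·y' = 0. Rearranging,
  dy/dx = -(∂F/∂x)/(∂F/∂y) = -(2x)/(2y) = -x/y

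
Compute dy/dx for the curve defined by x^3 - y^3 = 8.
Differentiate both sides with respect to x, treating y as y(x). By the chain rule, any term containing y contributes a factor of y' = dy/dx when we differentiate it.

Move every term to one side and write the relation as F(x, y) = 0. Term by term,
  d/dx[x^3] = 3x^2
  d/dx[-y^3] = -3y^2·y'
  d/dx[-8] = 0

The pieces without y' make up ∂F/∂x and the coefficient of y' is ∂F/∂y:
  ∂F/∂x = 3x^2,
  ∂F/∂y = -3y^2.

Since d/dx[F] = ∂F/∂x + (∂F/∂y)·y' = 0, solve for y':
  (∂F/∂y)·y' = -∂F/∂x
  dy/dx = -(∂F/∂x)/(∂F/∂y) = -(3x^2)/(-3y^2) = x^2/y^2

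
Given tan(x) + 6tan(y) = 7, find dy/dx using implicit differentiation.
Differentiate both sides with respect to x, treating y as y(x). By the chain rule, any term containing y contributes a factor of y' = dy/dx when we differentiate it.

Move every term to one side and write the relation as F(x, y) = 0. Term by term,
  d/dx[tan(x)] = tan(x)^2 + 1
  d/dx[6tan(y)] = 6·y'(tan(y)^2 + 1)
  d/dx[-7] = 0

The pieces without y' make up ∂F/∂x and the coefficient of y' is ∂F/∂y:
  ∂F/∂x = tan(x)^2 + 1,
  ∂F/∂y = 6tan(y)^2 + 6.

Since d/dx[F] = ∂F/∂x + (∂F/∂y)·y' = 0, solve for y':
  (∂F/∂y)·y' = -∂F/∂x
  dy/dx = -(∂F/∂x)/(∂F/∂y) = -(tan(x)^2 + 1)/(6tan(y)^2 + 6) = -cos(y)^2/(6cos(x)^2)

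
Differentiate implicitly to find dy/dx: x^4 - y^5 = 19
Apply d/dx to both sides, remembering that y depends on x. Each occurrence of y therefore brings in a y' = dy/dx via the chain rule.

With F(x, y) equal to the left-hand side minus the right, differentiate F term by term:
  d/dx[x^4] = 4x^3
  d/dx[-y^5] = -5y^4·y'
  d/dx[-19] = 0
Adding these up, d/dx[F] = 0 becomes
  (4x^3) + (-5y^4)·y' = 0,
so isolating y',
  dy/dx = -(4x^3)/(-5y^4) = 4x^3/(5y^4)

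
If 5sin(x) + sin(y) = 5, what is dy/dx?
Apply d/dx to both sides, remembering that y depends on x. Each occurrence of y therefore brings in a y' = dy/dx via the chain rule.

With F(x, y) equal to the left-hand side minus the right, differentiate F term by term:
  d/dx[5sin(x)] = 5cos(x)
  d/dx[sin(y)] = y'·cos(y)
  d/dx[-5] = 0
Adding these up, d/dx[F] = 0 becomes
  (5cos(x)) + (cos(y))·y' = 0,
so isolating y',
  dy/dx = -(5cos(x))/(cos(y)) = -5cos(x)/cos(y)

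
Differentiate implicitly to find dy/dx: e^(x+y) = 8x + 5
Take d/dx of both sides. Since y is implicitly a function of x, the chain rule attaches a y' = dy/dx factor whenever we differentiate through y.

Set F(x, y) = (left side) − (right side), so the curve is F = 0. Differentiating each term of F:
  d/dx[-8x] = -8
  d/dx[e^(x + y)] = (y' + 1)·e^(x + y)
  d/dx[-5] = 0

Collecting, the y'-free part is the partial derivative in x and the y' coefficient is the partial derivative in y:
  ∂F/∂x = e^(x + y) - 8
  ∂F/∂y = e^(x + y)

so d/dx[F(x, y(x))] = ∂F/∂x + (∂F/∂y)·y' = 0. Rearranging,
  dy/dx = -(∂F/∂x)/(∂F/∂y) = -(e^(x + y) - 8)/(e^(x + y)) = 8e^(-x - y) - 1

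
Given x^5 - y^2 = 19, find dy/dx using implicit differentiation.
Apply d/dx to both sides, remembering that y depends on x. Each occurrence of y therefore brings in a y' = dy/dx via the chain rule.

With F(x, y) equal to the left-hand side minus the right, differentiate F term by term:
  d/dx[x^5] = 5x^4
  d/dx[-y^2] = -2y·y'
  d/dx[-19] = 0
Adding these up, d/dx[F] = 0 becomes
  (5x^4) + (-2y)·y' = 0,
so isolating y',
  dy/dx = -(5x^4)/(-2y) = 5x^4/(2y)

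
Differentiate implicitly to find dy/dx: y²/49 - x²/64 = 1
Take d/dx of both sides. Since y is implicitly a function of x, the chain rule attaches a y' = dy/dx factor whenever we differentiate through y.

Set F(x, y) = (left side) − (right side), so the curve is F = 0. Differentiating each term of F:
  d/dx[-x^2/64] = -x/32
  d/dx[y^2/49] = 2y·y'/49
  d/dx[-1] = 0

Collecting, the y'-free part is the partial derivative in x and the y' coefficient is the partial derivative in y:
  ∂F/∂x = -x/32
  ∂F/∂y = 2y/49

so d/dx[F(x, y(x))] = ∂F/∂x + (∂F/∂y)·y' = 0. Rearranging,
  dy/dx = -(∂F/∂x)/(∂F/∂y) = -(-x/32)/(2y/49) = 49x/(64y)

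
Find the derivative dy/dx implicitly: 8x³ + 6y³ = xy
Differentiate both sides with respect to x, treating y as y(x). By the chain rule, any term containing y contributes a factor of y' = dy/dx when we differentiate it.

Move every term to one side and write the relation as F(x, y) = 0. Term by term,
  d/dx[8x^3] = 24x^2
  d/dx[-xy] = -x·y' - y
  d/dx[6y^3] = 18y^2·y'

The pieces without y' make up ∂F/∂x and the coefficient of y' is ∂F/∂y:
  ∂F/∂x = 24x^2 - y,
  ∂F/∂y = -x + 18y^2.

Since d/dx[F] = ∂F/∂x + (∂F/∂y)·y' = 0, solve for y':
  (∂F/∂y)·y' = -∂F/∂x
  dy/dx = -(∂F/∂x)/(∂F/∂y) = -(24x^2 - y)/(-x + 18y^2) = (24x^2 - y)/(x - 18y^2)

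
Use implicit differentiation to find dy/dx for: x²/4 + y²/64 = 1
Differentiate the relation implicitly: treat y = y(x) and apply the chain rule, so every y-derivative picks up a y' = dy/dx factor.

With everything moved to the left-hand side, differentiate term by term:
  d/dx[x^2/4] = x/2
  d/dx[y^2/64] = y·y'/32
  d/dx[-1] = 0

Separating the contributions that come from x directly and those that come through y:
  without y':      x/2
  multiplying y':  y/32

so (x/2) + (y/32)·y' = 0, and therefore
  dy/dx = -(x/2)/(y/32) = -16x/y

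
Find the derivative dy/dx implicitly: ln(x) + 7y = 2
Differentiate the relation implicitly: treat y = y(x) and apply the chain rule, so every y-derivative picks up a y' = dy/dx factor.

With everything moved to the left-hand side, differentiate term by term:
  d/dx[7y] = 7·y'
  d/dx[ln(x)] = 1/x
  d/dx[-2] = 0

Separating the contributions that come from x directly and those that come through y:
  without y':      1/x
  multiplying y':  7

so (1/x) + (7)·y' = 0, and therefore
  dy/dx = -(1/x)/(7) = -1/(7x)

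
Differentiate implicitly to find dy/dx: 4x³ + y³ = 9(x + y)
Differentiate both sides with respect to x, treating y as y(x). By the chain rule, any term containing y contributes a factor of y' = dy/dx when we differentiate it.

Move every term to one side and write the relation as F(x, y) = 0. Term by term,
  d/dx[4x^3] = 12x^2
  d/dx[-9x] = -9
  d/dx[y^3] = 3y^2·y'
  d/dx[-9y] = -9·y'

The pieces without y' make up ∂F/∂x and the coefficient of y' is ∂F/∂y:
  ∂F/∂x = 12x^2 - 9,
  ∂F/∂y = 3y^2 - 9.

Since d/dx[F] = ∂F/∂x + (∂F/∂y)·y' = 0, solve for y':
  (∂F/∂y)·y' = -∂F/∂x
  dy/dx = -(∂F/∂x)/(∂F/∂y) = -(12x^2 - 9)/(3y^2 - 9) = (3 - 4x^2)/(y^2 - 3)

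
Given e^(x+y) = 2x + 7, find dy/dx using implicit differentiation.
Take d/dx of both sides. Since y is implicitly a function of x, the chain rule attaches a y' = dy/dx factor whenever we differentiate through y.

Set F(x, y) = (left side) − (right side), so the curve is F = 0. Differentiating each term of F:
  d/dx[-2x] = -2
  d/dx[e^(x + y)] = (y' + 1)·e^(x + y)
  d/dx[-7] = 0

Collecting, the y'-free part is the partial derivative in x and the y' coefficient is the partial derivative in y:
  ∂F/∂x = e^(x + y) - 2
  ∂F/∂y = e^(x + y)

so d/dx[F(x, y(x))] = ∂F/∂x + (∂F/∂y)·y' = 0. Rearranging,
  dy/dx = -(∂F/∂x)/(∂F/∂y) = -(e^(x + y) - 2)/(e^(x + y)) = 2e^(-x - y) - 1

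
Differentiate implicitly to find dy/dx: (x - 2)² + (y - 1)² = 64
Differentiate the relation implicitly: treat y = y(x) and apply the chain rule, so every y-derivative picks up a y' = dy/dx factor.

With everything moved to the left-hand side, differentiate term by term:
  d/dx[(x - 2)^2] = 2x - 4
  d/dx[(y - 1)^2] = 2·y'(y - 1)
  d/dx[-64] = 0

Separating the contributions that come from x directly and those that come through y:
  without y':      2x - 4
  multiplying y':  2y - 2

so (2x - 4) + (2y - 2)·y' = 0, and therefore
  dy/dx = -(2x - 4)/(2y - 2) = (2 - x)/(y - 1)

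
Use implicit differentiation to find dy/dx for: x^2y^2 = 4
Differentiate both sides with respect to x, treating y as y(x). By the chain rule, any term containing y contributes a factor of y' = dy/dx when we differentiate it.

Move every term to one side and write the relation as F(x, y) = 0. Term by term,
  d/dx[x^2y^2] = 2x^2y·y' + 2xy^2
  d/dx[-4] = 0

The pieces without y' make up ∂F/∂x and the coefficient of y' is ∂F/∂y:
  ∂F/∂x = 2xy^2,
  ∂F/∂y = 2x^2y.

Since d/dx[F] = ∂F/∂x + (∂F/∂y)·y' = 0, solve for y':
  (∂F/∂y)·y' = -∂F/∂x
  dy/dx = -(∂F/∂x)/(∂F/∂y) = -(2xy^2)/(2x^2y) = -y/x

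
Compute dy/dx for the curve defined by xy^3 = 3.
Differentiate both sides with respect to x, treating y as y(x). By the chain rule, any term containing y contributes a factor of y' = dy/dx when we differentiate it.

Move every term to one side and write the relation as F(x, y) = 0. Term by term,
  d/dx[xy^3] = 3xy^2·y' + y^3
  d/dx[-3] = 0

The pieces without y' make up ∂F/∂x and the coefficient of y' is ∂F/∂y:
  ∂F/∂x = y^3,
  ∂F/∂y = 3xy^2.

Since d/dx[F] = ∂F/∂x + (∂F/∂y)·y' = 0, solve for y':
  (∂F/∂y)·y' = -∂F/∂x
  dy/dx = -(∂F/∂x)/(∂F/∂y) = -(y^3)/(3xy^2) = -y/(3x)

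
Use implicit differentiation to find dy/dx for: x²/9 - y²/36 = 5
Take d/dx of both sides. Since y is implicitly a function of x, the chain rule attaches a y' = dy/dx factor whenever we differentiate through y.

Set F(x, y) = (left side) − (right side), so the curve is F = 0. Differentiating each term of F:
  d/dx[x^2/9] = 2x/9
  d/dx[-y^2/36] = -y·y'/18
  d/dx[-5] = 0

Collecting, the y'-free part is the partial derivative in x and the y' coefficient is the partial derivative in y:
  ∂F/∂x = 2x/9
  ∂F/∂y = -y/18

so d/dx[F(x, y(x))] = ∂F/∂x + (∂F/∂y)·y' = 0. Rearranging,
  dy/dx = -(∂F/∂x)/(∂F/∂y) = -(2x/9)/(-y/18) = 4x/y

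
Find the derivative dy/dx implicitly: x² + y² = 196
Apply d/dx to both sides, remembering that y depends on x. Each occurrence of y therefore brings in a y' = dy/dx via the chain rule.

With F(x, y) equal to the left-hand side minus the right, differentiate F term by term:
  d/dx[x^2] = 2x
  d/dx[y^2] = 2y·y'
  d/dx[-196] = 0
Adding these up, d/dx[F] = 0 becomes
  (2x) + (2y)·y' = 0,
so isolating y',
  dy/dx = -(2x)/(2y) = -x/y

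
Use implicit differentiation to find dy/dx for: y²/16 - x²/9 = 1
Differentiate both sides with respect to x, treating y as y(x). By the chain rule, any term containing y contributes a factor of y' = dy/dx when we differentiate it.

Move every term to one side and write the relation as F(x, y) = 0. Term by term,
  d/dx[-x^2/9] = -2x/9
  d/dx[y^2/16] = y·y'/8
  d/dx[-1] = 0

The pieces without y' make up ∂F/∂x and the coefficient of y' is ∂F/∂y:
  ∂F/∂x = -2x/9,
  ∂F/∂y = y/8.

Since d/dx[F] = ∂F/∂x + (∂F/∂y)·y' = 0, solve for y':
  (∂F/∂y)·y' = -∂F/∂x
  dy/dx = -(∂F/∂x)/(∂F/∂y) = -(-2x/9)/(y/8) = 16x/(9y)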